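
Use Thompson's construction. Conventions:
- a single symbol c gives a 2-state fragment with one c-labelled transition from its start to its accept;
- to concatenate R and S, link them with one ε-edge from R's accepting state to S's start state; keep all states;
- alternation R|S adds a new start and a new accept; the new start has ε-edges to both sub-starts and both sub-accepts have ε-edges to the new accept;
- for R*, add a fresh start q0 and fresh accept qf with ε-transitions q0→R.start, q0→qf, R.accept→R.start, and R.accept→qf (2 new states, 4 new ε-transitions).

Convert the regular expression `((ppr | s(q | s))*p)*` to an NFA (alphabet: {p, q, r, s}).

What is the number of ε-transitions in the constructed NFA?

20

Bottom-up over the parse tree:
Each of the 7 symbol leaves contributes 0 ε-transitions.
  ppr → 2 ε-transitions
  q | s → 4 ε-transitions
  s(q | s) → 5 ε-transitions
  ppr | s(q | s) → 11 ε-transitions
  (ppr | s(q | s))* → 15 ε-transitions
  (ppr | s(q | s))*p → 16 ε-transitions
  ((ppr | s(q | s))*p)* → 20 ε-transitions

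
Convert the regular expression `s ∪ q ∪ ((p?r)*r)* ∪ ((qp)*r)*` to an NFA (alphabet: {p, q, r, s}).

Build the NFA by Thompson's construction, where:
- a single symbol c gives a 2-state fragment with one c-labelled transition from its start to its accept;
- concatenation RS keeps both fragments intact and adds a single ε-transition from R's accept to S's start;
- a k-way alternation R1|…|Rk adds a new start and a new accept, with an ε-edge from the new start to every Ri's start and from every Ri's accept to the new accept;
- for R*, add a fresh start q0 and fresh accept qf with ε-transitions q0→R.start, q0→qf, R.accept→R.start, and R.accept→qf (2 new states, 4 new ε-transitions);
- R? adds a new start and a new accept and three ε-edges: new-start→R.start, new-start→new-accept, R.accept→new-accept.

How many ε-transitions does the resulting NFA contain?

31

Bottom-up over the parse tree:
Each of the 8 symbol leaves contributes 0 ε-transitions.
  p? — 3 ε-transitions
  p?r — 4 ε-transitions
  (p?r)* — 8 ε-transitions
  (p?r)*r — 9 ε-transitions
  ((p?r)*r)* — 13 ε-transitions
  qp — 1 ε-transition
  (qp)* — 5 ε-transitions
  (qp)*r — 6 ε-transitions
  ((qp)*r)* — 10 ε-transitions
  s ∪ q ∪ ((p?r)*r)* ∪ ((qp)*r)* — 31 ε-transitions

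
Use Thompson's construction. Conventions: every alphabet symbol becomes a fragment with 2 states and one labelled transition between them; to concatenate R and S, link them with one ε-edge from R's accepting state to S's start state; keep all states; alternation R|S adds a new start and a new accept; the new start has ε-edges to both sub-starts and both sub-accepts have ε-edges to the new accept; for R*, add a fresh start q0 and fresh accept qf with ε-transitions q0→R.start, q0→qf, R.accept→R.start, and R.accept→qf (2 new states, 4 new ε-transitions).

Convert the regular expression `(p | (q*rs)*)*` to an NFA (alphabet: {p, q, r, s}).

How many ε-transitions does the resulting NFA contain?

18

By structural recursion:
Each of the 4 symbol leaves contributes 0 ε-transitions.
  q* → 4 ε-transitions
  q*rs → 6 ε-transitions
  (q*rs)* → 10 ε-transitions
  p | (q*rs)* → 14 ε-transitions
  (p | (q*rs)*)* → 18 ε-transitions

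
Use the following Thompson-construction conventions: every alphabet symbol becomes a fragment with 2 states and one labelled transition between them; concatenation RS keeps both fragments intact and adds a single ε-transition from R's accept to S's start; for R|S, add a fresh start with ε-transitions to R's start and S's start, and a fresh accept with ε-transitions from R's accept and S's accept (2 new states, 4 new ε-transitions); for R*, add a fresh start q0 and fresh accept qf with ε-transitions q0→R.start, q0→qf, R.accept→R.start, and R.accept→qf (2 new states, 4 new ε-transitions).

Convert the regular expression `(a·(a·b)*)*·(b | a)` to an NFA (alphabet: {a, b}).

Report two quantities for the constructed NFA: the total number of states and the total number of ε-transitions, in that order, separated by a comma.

Per subexpression:
Each of the 5 symbol leaves contributes 2 states and 0 ε-transitions.
  a·b : 4 states, 1 ε-transition
  (a·b)* : 6 states, 5 ε-transitions
  a·(a·b)* : 8 states, 6 ε-transitions
  (a·(a·b)*)* : 10 states, 10 ε-transitions
  b | a : 6 states, 4 ε-transitions
  (a·(a·b)*)*·(b | a) : 16 states, 15 ε-transitions

16, 15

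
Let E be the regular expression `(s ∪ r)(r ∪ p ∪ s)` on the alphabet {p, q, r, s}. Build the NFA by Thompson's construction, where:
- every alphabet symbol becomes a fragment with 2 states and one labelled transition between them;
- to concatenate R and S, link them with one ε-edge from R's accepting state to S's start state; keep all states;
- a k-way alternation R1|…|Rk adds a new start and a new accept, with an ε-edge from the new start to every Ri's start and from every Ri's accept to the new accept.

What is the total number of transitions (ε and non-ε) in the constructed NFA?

Building bottom-up:
Each of the 5 symbol leaves contributes 1 transition (1 symbol, 0 ε).
  s ∪ r → 6 transitions (2 symbol, 4 ε)
  r ∪ p ∪ s → 9 transitions (3 symbol, 6 ε)
  (s ∪ r)(r ∪ p ∪ s) → 16 transitions (5 symbol, 11 ε)

16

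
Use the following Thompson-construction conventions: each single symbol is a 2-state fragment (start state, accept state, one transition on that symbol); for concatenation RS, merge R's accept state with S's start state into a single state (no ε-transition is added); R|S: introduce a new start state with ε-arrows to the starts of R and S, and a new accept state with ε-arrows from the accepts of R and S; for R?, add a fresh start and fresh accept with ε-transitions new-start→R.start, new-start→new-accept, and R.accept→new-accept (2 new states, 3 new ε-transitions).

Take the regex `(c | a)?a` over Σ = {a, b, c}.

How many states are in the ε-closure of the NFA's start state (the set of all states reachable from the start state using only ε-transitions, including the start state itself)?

Compute the ε-closure size of each fragment's start state recursively; a symbol fragment's start has no outgoing ε-edge, so its closure is just itself (size 1).
  c | a : new start ε-reaches every alternative's start; none of them accept ε, so the new accept is not reached: C = 1 + 1 + 1 = 3
  (c | a)? : new start has ε-edges to the inner start and to the new accept, so C = 2 + 3 = 5
  (c | a)?a : the left operand accepts ε, so the closure extends into the next operand (the shared merged state is already counted); C = 5 + (1−1) = 5

5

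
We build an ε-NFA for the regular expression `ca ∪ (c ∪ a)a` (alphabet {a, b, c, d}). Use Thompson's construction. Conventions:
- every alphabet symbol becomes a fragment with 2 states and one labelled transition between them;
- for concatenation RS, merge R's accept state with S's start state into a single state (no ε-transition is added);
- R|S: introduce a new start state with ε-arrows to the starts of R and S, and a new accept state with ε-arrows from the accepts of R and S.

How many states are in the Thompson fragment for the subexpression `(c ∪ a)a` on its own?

Fragment for `(c ∪ a)a`:
Each of the 3 symbol leaves contributes a 2-state fragment.
  c ∪ a — 6 states
  (c ∪ a)a — 7 states

7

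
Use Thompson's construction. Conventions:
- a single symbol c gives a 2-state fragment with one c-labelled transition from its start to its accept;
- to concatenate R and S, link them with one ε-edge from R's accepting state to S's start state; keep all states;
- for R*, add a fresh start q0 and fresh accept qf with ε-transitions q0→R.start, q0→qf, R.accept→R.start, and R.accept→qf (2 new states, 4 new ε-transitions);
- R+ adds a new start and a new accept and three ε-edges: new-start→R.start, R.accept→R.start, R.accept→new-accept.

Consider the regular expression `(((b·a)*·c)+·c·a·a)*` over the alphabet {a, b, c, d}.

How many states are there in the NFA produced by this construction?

18

Per subexpression:
Each of the 6 symbol leaves contributes a 2-state fragment.
  b·a — 4 states
  (b·a)* — 6 states
  (b·a)*·c — 8 states
  ((b·a)*·c)+ — 10 states
  ((b·a)*·c)+·c·a·a — 16 states
  (((b·a)*·c)+·c·a·a)* — 18 states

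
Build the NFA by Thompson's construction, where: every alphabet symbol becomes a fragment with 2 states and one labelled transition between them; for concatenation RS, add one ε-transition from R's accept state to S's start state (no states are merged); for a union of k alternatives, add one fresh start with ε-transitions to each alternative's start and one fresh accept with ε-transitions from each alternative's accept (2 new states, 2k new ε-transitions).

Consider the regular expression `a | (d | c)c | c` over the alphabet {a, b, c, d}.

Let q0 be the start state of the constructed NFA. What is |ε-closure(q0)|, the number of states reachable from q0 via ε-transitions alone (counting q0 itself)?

6

Compute the ε-closure size of each fragment's start state recursively; a symbol fragment's start has no outgoing ε-edge, so its closure is just itself (size 1).
  d | c — new start ε-reaches every alternative's start; none of them accept ε, so the new accept is not reached: |ε-closure| = 1 + 1 + 1 = 3
  (d | c)c — |ε-closure| equals the left operand's closure size = 3 (its accept is not ε-reachable, so the closure stops there)
  a | (d | c)c | c — |ε-closure| = 1 + 1 + 3 + 1 = 6 (the new accept is not ε-reachable since no branch accepts ε)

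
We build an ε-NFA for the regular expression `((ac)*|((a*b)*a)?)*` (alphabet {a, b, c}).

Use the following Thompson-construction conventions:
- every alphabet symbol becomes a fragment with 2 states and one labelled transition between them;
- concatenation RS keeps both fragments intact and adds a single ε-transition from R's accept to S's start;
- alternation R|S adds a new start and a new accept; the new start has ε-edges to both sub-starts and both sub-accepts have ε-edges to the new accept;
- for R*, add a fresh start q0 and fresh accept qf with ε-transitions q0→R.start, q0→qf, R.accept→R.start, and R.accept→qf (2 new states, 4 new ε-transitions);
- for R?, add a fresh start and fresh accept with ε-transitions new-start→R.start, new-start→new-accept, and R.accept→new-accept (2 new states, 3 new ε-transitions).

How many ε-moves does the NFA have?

Recursing over subexpressions:
Each of the 5 symbol leaves contributes 0 ε-transitions.
  ac = 1 ε-transition
  (ac)* = 5 ε-transitions
  a* = 4 ε-transitions
  a*b = 5 ε-transitions
  (a*b)* = 9 ε-transitions
  (a*b)*a = 10 ε-transitions
  ((a*b)*a)? = 13 ε-transitions
  (ac)*|((a*b)*a)? = 22 ε-transitions
  ((ac)*|((a*b)*a)?)* = 26 ε-transitions

26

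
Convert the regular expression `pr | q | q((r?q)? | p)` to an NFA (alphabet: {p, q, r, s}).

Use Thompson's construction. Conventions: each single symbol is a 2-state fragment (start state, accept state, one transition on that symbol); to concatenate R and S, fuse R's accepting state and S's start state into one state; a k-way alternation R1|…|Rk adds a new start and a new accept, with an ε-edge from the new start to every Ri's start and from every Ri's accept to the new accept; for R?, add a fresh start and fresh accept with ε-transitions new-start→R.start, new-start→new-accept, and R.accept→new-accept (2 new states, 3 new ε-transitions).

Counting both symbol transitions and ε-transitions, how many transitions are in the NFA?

Recursing over subexpressions:
Each of the 7 symbol leaves contributes 1 transition (1 symbol, 0 ε).
  pr = 2 transitions (2 symbol, 0 ε)
  r? = 4 transitions (1 symbol, 3 ε)
  r?q = 5 transitions (2 symbol, 3 ε)
  (r?q)? = 8 transitions (2 symbol, 6 ε)
  (r?q)? | p = 13 transitions (3 symbol, 10 ε)
  q((r?q)? | p) = 14 transitions (4 symbol, 10 ε)
  pr | q | q((r?q)? | p) = 23 transitions (7 symbol, 16 ε)

23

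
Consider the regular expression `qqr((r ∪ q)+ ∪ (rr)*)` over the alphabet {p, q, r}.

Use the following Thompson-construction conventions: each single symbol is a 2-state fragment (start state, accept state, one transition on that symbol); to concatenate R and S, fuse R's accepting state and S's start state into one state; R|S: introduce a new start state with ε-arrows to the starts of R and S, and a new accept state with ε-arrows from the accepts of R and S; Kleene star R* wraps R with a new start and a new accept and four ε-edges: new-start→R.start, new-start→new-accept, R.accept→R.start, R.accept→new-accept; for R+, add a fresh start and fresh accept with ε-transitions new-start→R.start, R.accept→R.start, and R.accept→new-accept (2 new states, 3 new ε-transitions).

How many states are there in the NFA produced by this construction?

18

Recursing over subexpressions:
Each of the 7 symbol leaves contributes a 2-state fragment.
  r ∪ q : 6 states
  (r ∪ q)+ : 8 states
  rr : 3 states
  (rr)* : 5 states
  (r ∪ q)+ ∪ (rr)* : 15 states
  qqr((r ∪ q)+ ∪ (rr)*) : 18 states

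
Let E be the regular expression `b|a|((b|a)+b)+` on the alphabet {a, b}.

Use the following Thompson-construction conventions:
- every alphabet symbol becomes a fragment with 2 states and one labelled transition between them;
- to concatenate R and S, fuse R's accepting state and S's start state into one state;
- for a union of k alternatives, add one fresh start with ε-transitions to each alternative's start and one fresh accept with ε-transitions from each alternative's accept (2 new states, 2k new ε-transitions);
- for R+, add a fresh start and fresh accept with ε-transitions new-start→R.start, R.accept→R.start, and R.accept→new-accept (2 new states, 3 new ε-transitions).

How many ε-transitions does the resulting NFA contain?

Per subexpression:
Each of the 5 symbol leaves contributes 0 ε-transitions.
  b|a : 4 ε-transitions
  (b|a)+ : 7 ε-transitions
  (b|a)+b : 7 ε-transitions
  ((b|a)+b)+ : 10 ε-transitions
  b|a|((b|a)+b)+ : 16 ε-transitions

16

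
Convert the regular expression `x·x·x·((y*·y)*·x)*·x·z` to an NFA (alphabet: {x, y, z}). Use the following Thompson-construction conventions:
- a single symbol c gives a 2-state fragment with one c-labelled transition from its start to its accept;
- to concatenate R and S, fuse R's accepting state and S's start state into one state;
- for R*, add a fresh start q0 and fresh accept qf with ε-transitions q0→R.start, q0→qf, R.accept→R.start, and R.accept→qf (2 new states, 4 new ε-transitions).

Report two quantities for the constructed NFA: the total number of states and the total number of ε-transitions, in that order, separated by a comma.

15, 12

Per subexpression:
Each of the 8 symbol leaves contributes 2 states and 0 ε-transitions.
  y* → 4 states, 4 ε-transitions
  y*·y → 5 states, 4 ε-transitions
  (y*·y)* → 7 states, 8 ε-transitions
  (y*·y)*·x → 8 states, 8 ε-transitions
  ((y*·y)*·x)* → 10 states, 12 ε-transitions
  x·x·x·((y*·y)*·x)*·x·z → 15 states, 12 ε-transitions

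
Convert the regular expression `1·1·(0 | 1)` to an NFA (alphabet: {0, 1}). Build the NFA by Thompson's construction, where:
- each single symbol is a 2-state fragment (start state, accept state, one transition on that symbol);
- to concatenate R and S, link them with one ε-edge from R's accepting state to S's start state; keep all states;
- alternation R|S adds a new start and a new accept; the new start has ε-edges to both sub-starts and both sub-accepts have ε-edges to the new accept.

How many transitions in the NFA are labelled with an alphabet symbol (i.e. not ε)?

4

Recursing over subexpressions:
Each of the 4 symbol leaves contributes exactly 1 symbol transition.
  0 | 1 → 2 symbol transitions
  1·1·(0 | 1) → 4 symbol transitions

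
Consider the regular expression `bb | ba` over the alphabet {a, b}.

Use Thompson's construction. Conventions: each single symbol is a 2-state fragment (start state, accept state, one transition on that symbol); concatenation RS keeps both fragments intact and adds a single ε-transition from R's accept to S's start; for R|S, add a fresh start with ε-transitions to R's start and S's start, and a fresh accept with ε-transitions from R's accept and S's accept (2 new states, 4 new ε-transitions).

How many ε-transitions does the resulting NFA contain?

6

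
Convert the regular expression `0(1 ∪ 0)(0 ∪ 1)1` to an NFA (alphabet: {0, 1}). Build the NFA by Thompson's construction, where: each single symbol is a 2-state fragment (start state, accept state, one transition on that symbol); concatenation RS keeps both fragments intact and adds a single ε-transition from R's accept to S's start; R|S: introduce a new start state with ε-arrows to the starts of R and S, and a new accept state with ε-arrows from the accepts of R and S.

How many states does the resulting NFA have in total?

Building bottom-up:
Each of the 6 symbol leaves contributes a 2-state fragment.
  1 ∪ 0 — 6 states
  0 ∪ 1 — 6 states
  0(1 ∪ 0)(0 ∪ 1)1 — 16 states

16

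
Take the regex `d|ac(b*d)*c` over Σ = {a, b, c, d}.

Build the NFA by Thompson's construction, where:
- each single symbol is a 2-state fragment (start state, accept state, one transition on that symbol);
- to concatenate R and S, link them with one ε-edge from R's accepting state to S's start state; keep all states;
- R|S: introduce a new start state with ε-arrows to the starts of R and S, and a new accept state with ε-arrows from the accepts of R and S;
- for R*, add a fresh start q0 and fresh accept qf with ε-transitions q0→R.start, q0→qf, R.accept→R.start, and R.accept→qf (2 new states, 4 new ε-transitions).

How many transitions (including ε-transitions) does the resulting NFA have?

22

Recursing over subexpressions:
Each of the 6 symbol leaves contributes 1 transition (1 symbol, 0 ε).
  b* = 5 transitions (1 symbol, 4 ε)
  b*d = 7 transitions (2 symbol, 5 ε)
  (b*d)* = 11 transitions (2 symbol, 9 ε)
  ac(b*d)*c = 17 transitions (5 symbol, 12 ε)
  d|ac(b*d)*c = 22 transitions (6 symbol, 16 ε)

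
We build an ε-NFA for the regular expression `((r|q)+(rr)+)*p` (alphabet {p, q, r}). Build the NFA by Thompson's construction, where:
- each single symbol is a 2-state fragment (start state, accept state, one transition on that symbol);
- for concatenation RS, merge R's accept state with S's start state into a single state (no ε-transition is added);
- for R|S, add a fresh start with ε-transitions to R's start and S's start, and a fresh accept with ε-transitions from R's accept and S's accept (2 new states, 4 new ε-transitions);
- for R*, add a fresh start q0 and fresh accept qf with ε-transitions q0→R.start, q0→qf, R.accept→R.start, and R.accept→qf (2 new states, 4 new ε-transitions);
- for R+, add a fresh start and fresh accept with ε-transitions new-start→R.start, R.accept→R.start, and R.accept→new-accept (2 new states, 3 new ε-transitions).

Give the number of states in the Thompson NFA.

15

By structural recursion:
Each of the 5 symbol leaves contributes a 2-state fragment.
  r|q = 6 states
  (r|q)+ = 8 states
  rr = 3 states
  (rr)+ = 5 states
  (r|q)+(rr)+ = 12 states
  ((r|q)+(rr)+)* = 14 states
  ((r|q)+(rr)+)*p = 15 states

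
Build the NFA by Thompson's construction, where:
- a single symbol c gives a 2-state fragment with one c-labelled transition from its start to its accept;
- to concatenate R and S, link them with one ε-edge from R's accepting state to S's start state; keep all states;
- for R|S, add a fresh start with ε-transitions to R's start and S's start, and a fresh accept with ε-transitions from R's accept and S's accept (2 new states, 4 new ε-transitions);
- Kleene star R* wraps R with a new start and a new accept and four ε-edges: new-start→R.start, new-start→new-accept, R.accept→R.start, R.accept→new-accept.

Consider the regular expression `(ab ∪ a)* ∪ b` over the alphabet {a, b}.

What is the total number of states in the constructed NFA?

14

By structural recursion:
Each of the 4 symbol leaves contributes a 2-state fragment.
  ab → 4 states
  ab ∪ a → 8 states
  (ab ∪ a)* → 10 states
  (ab ∪ a)* ∪ b → 14 states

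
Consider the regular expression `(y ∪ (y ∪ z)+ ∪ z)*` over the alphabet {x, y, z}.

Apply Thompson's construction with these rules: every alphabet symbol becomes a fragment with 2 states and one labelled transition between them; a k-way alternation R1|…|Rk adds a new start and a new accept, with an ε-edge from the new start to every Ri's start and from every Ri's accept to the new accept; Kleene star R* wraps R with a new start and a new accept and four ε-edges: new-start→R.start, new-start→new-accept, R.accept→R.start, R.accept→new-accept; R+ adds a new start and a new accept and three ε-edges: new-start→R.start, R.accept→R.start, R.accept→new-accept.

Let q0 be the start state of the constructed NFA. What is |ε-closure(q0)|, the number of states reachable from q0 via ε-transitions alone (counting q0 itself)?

9

Work bottom-up. For each fragment F, track |ε-closure(F.start)| and whether F's accept lies in that closure (i.e. whether F accepts ε). A single-symbol fragment has closure size 1 and does not accept ε.
  y ∪ z → new start ε-reaches every alternative's start; none of them accept ε, so the new accept is not reached: C = 1 + 1 + 1 = 3
  (y ∪ z)+ → new start ε-reaches only the body's start; the new accept needs a symbol first: C = 1 + 3 = 4
  y ∪ (y ∪ z)+ ∪ z → C = 1 + 1 + 4 + 1 = 7 (the new accept is not ε-reachable since no branch accepts ε)
  (y ∪ (y ∪ z)+ ∪ z)* → C = 1 (new start) + 7 (body) + 1 (new accept) = 9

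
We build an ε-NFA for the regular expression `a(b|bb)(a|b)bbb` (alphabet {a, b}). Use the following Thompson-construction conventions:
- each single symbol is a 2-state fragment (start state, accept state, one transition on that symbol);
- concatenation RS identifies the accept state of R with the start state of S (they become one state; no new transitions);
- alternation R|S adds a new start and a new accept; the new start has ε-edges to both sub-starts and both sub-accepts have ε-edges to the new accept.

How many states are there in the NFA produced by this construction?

Building bottom-up:
Each of the 9 symbol leaves contributes a 2-state fragment.
  bb : 3 states
  b|bb : 7 states
  a|b : 6 states
  a(b|bb)(a|b)bbb : 16 states

16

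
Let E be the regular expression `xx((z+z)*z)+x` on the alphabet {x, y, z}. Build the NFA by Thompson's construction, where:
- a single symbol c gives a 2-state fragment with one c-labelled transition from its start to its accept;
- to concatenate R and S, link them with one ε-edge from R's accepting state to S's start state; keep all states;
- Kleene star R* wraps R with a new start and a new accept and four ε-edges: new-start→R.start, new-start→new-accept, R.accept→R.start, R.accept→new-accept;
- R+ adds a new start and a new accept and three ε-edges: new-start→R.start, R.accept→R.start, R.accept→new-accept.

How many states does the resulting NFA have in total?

18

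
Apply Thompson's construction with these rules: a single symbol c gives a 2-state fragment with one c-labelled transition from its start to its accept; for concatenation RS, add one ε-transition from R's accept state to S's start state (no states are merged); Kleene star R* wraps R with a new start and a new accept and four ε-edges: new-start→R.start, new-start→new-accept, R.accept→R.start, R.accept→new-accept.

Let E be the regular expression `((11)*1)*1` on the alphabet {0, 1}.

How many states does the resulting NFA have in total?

12

By structural recursion:
Each of the 4 symbol leaves contributes a 2-state fragment.
  11 — 4 states
  (11)* — 6 states
  (11)*1 — 8 states
  ((11)*1)* — 10 states
  ((11)*1)*1 — 12 states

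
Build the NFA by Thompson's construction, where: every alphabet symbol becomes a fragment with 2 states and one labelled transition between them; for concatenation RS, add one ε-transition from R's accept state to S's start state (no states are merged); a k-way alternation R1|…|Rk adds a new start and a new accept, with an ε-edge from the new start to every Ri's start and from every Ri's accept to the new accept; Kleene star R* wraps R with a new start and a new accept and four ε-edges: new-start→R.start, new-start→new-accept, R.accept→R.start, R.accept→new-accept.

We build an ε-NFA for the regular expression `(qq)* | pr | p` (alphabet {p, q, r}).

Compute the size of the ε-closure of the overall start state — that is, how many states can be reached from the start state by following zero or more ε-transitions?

7

Compute the ε-closure size of each fragment's start state recursively; a symbol fragment's start has no outgoing ε-edge, so its closure is just itself (size 1).
  qq → |closure| equals the left operand's closure size = 1 (its accept is not ε-reachable, so the closure stops there)
  (qq)* → |closure| = 1 (new start) + 1 (body) + 1 (new accept) = 3
  pr → |closure| equals the left operand's closure size = 1 (its accept is not ε-reachable, so the closure stops there)
  (qq)* | pr | p → new start ε-reaches every alternative's start; at least one alternative accepts ε, so the union's new accept is reached too: |closure| = 1 + 3 + 1 + 1 + 1 = 7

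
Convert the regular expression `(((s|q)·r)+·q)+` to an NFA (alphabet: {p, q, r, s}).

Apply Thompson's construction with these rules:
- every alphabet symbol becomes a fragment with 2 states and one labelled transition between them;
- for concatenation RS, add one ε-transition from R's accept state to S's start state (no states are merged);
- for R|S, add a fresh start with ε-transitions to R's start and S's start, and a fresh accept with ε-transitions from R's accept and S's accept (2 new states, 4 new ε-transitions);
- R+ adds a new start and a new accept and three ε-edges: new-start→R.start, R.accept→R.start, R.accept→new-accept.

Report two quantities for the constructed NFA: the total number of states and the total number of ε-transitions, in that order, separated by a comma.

Bottom-up over the parse tree:
Each of the 4 symbol leaves contributes 2 states and 0 ε-transitions.
  s|q : 6 states, 4 ε-transitions
  (s|q)·r : 8 states, 5 ε-transitions
  ((s|q)·r)+ : 10 states, 8 ε-transitions
  ((s|q)·r)+·q : 12 states, 9 ε-transitions
  (((s|q)·r)+·q)+ : 14 states, 12 ε-transitions

14, 12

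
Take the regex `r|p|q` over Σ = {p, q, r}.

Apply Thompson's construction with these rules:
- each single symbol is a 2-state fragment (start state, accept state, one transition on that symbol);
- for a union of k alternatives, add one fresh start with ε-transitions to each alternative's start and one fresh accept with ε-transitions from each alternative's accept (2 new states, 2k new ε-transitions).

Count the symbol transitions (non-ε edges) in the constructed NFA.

3

By structural recursion:
Each of the 3 symbol leaves contributes exactly 1 symbol transition.
  r|p|q = 3 symbol transitions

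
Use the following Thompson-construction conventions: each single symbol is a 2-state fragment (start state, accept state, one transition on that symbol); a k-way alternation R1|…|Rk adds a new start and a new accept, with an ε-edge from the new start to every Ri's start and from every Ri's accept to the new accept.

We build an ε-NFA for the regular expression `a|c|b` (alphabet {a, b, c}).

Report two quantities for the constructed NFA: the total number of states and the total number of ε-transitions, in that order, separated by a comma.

8, 6

Recursing over subexpressions:
Each of the 3 symbol leaves contributes 2 states and 0 ε-transitions.
  a|c|b — 8 states, 6 ε-transitions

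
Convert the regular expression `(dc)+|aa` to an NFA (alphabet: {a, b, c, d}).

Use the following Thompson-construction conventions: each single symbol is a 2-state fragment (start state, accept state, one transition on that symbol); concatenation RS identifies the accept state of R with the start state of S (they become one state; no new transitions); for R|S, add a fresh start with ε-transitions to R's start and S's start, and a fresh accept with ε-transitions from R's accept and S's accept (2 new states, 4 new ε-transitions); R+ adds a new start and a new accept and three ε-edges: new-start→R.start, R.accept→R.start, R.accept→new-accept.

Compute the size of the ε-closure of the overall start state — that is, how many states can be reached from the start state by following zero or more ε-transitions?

Let C(F) = |ε-closure(F.start)| within fragment F, and note whether F accepts ε. Symbol fragments have C = 1 and do not accept ε. Then:
  dc → |closure| equals the left operand's closure size = 1 (its accept is not ε-reachable, so the closure stops there)
  (dc)+ → |closure| = 1 + 1 = 2 (the body doesn't accept ε, so the new accept is not reached)
  aa → |closure| equals the left operand's closure size = 1 (its accept is not ε-reachable, so the closure stops there)
  (dc)+|aa → |closure| = 1 + 2 + 1 = 4 (the new accept is not ε-reachable since no branch accepts ε)

4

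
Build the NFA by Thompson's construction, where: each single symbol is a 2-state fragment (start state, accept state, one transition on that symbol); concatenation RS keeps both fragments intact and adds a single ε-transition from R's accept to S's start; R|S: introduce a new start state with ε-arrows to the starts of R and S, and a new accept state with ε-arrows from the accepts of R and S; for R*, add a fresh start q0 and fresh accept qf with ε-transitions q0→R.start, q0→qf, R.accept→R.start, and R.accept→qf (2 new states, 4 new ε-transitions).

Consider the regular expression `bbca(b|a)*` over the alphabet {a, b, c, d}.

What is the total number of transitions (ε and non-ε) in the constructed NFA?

18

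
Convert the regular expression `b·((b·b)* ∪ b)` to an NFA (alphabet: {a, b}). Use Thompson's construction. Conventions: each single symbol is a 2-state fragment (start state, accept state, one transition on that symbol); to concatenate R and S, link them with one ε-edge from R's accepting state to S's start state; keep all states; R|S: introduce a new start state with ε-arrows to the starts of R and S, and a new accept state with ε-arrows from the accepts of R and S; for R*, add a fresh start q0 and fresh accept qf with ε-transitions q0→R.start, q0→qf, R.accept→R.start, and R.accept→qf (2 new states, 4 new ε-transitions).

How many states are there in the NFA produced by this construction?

12

Bottom-up over the parse tree:
Each of the 4 symbol leaves contributes a 2-state fragment.
  b·b — 4 states
  (b·b)* — 6 states
  (b·b)* ∪ b — 10 states
  b·((b·b)* ∪ b) — 12 states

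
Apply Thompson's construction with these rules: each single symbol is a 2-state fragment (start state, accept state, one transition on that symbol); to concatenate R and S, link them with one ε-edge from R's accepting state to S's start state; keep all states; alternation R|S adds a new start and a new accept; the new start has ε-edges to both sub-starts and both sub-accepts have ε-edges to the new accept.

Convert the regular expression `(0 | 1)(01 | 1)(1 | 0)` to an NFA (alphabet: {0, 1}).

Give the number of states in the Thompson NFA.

20

By structural recursion:
Each of the 7 symbol leaves contributes a 2-state fragment.
  0 | 1 = 6 states
  01 = 4 states
  01 | 1 = 8 states
  1 | 0 = 6 states
  (0 | 1)(01 | 1)(1 | 0) = 20 states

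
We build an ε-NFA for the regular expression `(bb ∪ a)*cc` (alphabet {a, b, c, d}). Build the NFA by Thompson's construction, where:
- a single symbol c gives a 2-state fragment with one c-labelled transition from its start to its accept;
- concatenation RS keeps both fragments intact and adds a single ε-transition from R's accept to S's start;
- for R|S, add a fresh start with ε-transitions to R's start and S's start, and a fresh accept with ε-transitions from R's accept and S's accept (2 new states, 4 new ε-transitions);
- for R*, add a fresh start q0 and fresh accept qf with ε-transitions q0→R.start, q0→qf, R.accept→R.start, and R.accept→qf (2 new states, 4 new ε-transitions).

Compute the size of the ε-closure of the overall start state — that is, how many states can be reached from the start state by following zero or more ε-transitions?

6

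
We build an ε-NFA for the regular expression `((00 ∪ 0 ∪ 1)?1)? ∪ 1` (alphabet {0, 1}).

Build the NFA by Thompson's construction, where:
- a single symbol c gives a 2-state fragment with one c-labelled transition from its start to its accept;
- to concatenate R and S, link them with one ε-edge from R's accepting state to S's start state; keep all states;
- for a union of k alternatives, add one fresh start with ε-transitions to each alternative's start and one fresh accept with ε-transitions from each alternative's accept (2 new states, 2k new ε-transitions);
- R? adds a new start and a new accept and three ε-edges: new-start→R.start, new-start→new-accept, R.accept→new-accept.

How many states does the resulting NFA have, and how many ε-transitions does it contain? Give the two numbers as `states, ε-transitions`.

20, 18

By structural recursion:
Each of the 6 symbol leaves contributes 2 states and 0 ε-transitions.
  00 — 4 states, 1 ε-transition
  00 ∪ 0 ∪ 1 — 10 states, 7 ε-transitions
  (00 ∪ 0 ∪ 1)? — 12 states, 10 ε-transitions
  (00 ∪ 0 ∪ 1)?1 — 14 states, 11 ε-transitions
  ((00 ∪ 0 ∪ 1)?1)? — 16 states, 14 ε-transitions
  ((00 ∪ 0 ∪ 1)?1)? ∪ 1 — 20 states, 18 ε-transitions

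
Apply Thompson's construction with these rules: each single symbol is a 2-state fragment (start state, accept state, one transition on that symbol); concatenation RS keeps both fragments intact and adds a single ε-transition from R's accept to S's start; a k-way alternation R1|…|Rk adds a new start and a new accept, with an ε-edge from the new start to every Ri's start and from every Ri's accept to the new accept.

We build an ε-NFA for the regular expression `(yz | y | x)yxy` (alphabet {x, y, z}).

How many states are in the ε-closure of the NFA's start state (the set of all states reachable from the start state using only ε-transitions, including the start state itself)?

Let C(F) = |ε-closure(F.start)| within fragment F, and note whether F accepts ε. Symbol fragments have C = 1 and do not accept ε. Then:
  yz → |closure| equals the left operand's closure size = 1 (its accept is not ε-reachable, so the closure stops there)
  yz | y | x → |closure| = 1 + 1 + 1 + 1 = 4 (the new accept is not ε-reachable since no branch accepts ε)
  (yz | y | x)yxy → |closure| equals the left operand's closure size = 4 (its accept is not ε-reachable, so the closure stops there)

4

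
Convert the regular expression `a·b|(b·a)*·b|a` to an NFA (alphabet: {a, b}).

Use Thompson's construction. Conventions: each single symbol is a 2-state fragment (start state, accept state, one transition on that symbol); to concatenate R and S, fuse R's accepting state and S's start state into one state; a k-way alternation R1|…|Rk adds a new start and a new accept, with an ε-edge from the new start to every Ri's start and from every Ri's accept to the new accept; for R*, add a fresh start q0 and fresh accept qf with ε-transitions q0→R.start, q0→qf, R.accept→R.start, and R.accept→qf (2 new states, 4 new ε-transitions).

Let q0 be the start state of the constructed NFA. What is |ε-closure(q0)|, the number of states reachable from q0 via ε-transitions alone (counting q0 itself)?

6

Compute the ε-closure size of each fragment's start state recursively; a symbol fragment's start has no outgoing ε-edge, so its closure is just itself (size 1).
  a·b — same as the first factor's closure: |closure| = 1
  b·a — |closure| equals the left operand's closure size = 1 (its accept is not ε-reachable, so the closure stops there)
  (b·a)* — |closure| = 1 (new start) + 1 (body) + 1 (new accept) = 3
  (b·a)*·b — the left operand accepts ε, so the closure extends into the next operand (the shared merged state is already counted); |closure| = 3 + (1−1) = 3
  a·b|(b·a)*·b|a — new start ε-reaches every alternative's start; none of them accept ε, so the new accept is not reached: |closure| = 1 + 1 + 3 + 1 = 6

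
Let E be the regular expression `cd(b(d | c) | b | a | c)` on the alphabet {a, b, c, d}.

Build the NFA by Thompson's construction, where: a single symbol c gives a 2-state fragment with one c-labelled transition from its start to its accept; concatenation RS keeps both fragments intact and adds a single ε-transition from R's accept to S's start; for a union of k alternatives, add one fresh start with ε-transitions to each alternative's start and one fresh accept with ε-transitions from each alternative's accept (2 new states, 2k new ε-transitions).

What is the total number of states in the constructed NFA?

20

By structural recursion:
Each of the 8 symbol leaves contributes a 2-state fragment.
  d | c → 6 states
  b(d | c) → 8 states
  b(d | c) | b | a | c → 16 states
  cd(b(d | c) | b | a | c) → 20 states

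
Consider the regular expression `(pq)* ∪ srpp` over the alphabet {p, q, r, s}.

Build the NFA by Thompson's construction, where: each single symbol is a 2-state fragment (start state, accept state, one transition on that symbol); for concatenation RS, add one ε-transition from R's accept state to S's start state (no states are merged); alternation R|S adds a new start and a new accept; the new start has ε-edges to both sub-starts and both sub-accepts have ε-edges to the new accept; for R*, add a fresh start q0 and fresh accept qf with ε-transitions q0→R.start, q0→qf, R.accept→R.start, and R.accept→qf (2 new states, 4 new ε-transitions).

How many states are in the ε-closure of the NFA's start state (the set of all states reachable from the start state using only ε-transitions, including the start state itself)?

6

Work bottom-up. For each fragment F, track |ε-closure(F.start)| and whether F's accept lies in that closure (i.e. whether F accepts ε). A single-symbol fragment has closure size 1 and does not accept ε.
  pq : |closure| equals the left operand's closure size = 1 (its accept is not ε-reachable, so the closure stops there)
  (pq)* : new start has ε-edges to the inner start and to the new accept, so |closure| = 2 + 1 = 3
  srpp : |closure| equals the left operand's closure size = 1 (its accept is not ε-reachable, so the closure stops there)
  (pq)* ∪ srpp : new start ε-reaches every alternative's start; at least one alternative accepts ε, so the union's new accept is reached too: |closure| = 1 + 3 + 1 + 1 = 6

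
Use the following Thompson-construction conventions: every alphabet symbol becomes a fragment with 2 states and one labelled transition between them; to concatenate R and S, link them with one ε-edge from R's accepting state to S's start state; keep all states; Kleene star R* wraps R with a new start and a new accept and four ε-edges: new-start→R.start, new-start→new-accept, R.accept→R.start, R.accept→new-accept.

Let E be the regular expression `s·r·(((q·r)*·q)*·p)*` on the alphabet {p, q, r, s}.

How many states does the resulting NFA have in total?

By structural recursion:
Each of the 6 symbol leaves contributes a 2-state fragment.
  q·r — 4 states
  (q·r)* — 6 states
  (q·r)*·q — 8 states
  ((q·r)*·q)* — 10 states
  ((q·r)*·q)*·p — 12 states
  (((q·r)*·q)*·p)* — 14 states
  s·r·(((q·r)*·q)*·p)* — 18 states

18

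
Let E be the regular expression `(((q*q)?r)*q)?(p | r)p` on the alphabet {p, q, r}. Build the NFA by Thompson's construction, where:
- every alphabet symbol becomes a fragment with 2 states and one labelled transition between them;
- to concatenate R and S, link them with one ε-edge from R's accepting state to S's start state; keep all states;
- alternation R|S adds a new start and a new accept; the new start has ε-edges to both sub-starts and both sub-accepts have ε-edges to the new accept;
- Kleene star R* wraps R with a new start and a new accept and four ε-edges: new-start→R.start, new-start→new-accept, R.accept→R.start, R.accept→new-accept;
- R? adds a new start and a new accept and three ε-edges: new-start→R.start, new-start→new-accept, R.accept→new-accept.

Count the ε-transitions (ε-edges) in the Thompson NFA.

23

Bottom-up over the parse tree:
Each of the 7 symbol leaves contributes 0 ε-transitions.
  q* : 4 ε-transitions
  q*q : 5 ε-transitions
  (q*q)? : 8 ε-transitions
  (q*q)?r : 9 ε-transitions
  ((q*q)?r)* : 13 ε-transitions
  ((q*q)?r)*q : 14 ε-transitions
  (((q*q)?r)*q)? : 17 ε-transitions
  p | r : 4 ε-transitions
  (((q*q)?r)*q)?(p | r)p : 23 ε-transitions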